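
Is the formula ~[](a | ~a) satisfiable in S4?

1. ~[](a | ~a), w0
2. ~(a | ~a), w1   [~[]-rule on 1: fresh world w1, w0Rw1]
3. ~a, w1   [~|-rule on 2]
4. a, w1   [~|-rule on 2]
Accessibility: w0Rw0, w0Rw1, w1Rw1
Branch closes: a and ~a both at w1.
All branches of the tableau close; one closing branch shown above.

Unsatisfiable (every branch closes)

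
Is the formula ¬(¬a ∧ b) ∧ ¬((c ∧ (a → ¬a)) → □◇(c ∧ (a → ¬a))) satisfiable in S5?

1. ¬(¬a ∧ b) ∧ ¬((c ∧ (a → ¬a)) → □◇(c ∧ (a → ¬a))), 0
2. ¬(¬a ∧ b), 0
3. ¬((c ∧ (a → ¬a)) → □◇(c ∧ (a → ¬a))), 0
4. c ∧ (a → ¬a), 0
5. ¬□◇(c ∧ (a → ¬a)), 0
6. c, 0
7. a → ¬a, 0
8. ¬b, 0
9. ¬a, 0
10. ¬◇(c ∧ (a → ¬a)), 1
11. ¬(c ∧ (a → ¬a)), 0
12. ¬(c ∧ (a → ¬a)), 1
13. ¬(a → ¬a), 0
14. a, 0
Accessibility: 0R0, 0R1, 1R0, 1R1
Branch closes: a and ¬a both at 0.
All branches of the tableau close; one closing branch shown above.

No, unsatisfiable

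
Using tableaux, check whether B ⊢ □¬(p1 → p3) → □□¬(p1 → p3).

Tableau for the negation ¬(□¬(p1 → p3) → □□¬(p1 → p3)):
1. ¬(□¬(p1 → p3) → □□¬(p1 → p3)), u
2. □¬(p1 → p3), u
3. ¬□□¬(p1 → p3), u
4. ¬(p1 → p3), u
5. p1, u
6. ¬p3, u
7. ¬□¬(p1 → p3), v
8. ¬(p1 → p3), v
9. p1, v
10. ¬p3, v
11. p1 → p3, w
12. p3, w
Accessibility: uRu, uRv, vRu, vRv, vRw, wRv, wRw
The negation has an open branch (countermodel exists).

Not valid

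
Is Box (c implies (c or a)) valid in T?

Tableau for the negation not Box (c implies (c or a)):
1. not Box (c implies (c or a)), u
2. not (c implies (c or a)), v
3. c, v
4. not (c or a), v
5. not c, v
6. not a, v
Accessibility: uRu, uRv, vRv
Branch closes: c and not c both at v.
All branches of the negation close; one closing branch shown above.

Valid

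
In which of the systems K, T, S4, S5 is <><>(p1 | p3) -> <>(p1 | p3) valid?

S4, S5

S4-tableau for the negation ~(<><>(p1 | p3) -> <>(p1 | p3)):
1. ~(<><>(p1 | p3) -> <>(p1 | p3)), w0
2. <><>(p1 | p3), w0
3. ~<>(p1 | p3), w0
4. ~(p1 | p3), w0
5. ~p1, w0
6. ~p3, w0
7. <>(p1 | p3), w1
8. ~(p1 | p3), w1
9. ~p1, w1
10. ~p3, w1
11. p1 | p3, w2
12. ~(p1 | p3), w2
13. ~p1, w2
14. ~p3, w2
15. p3, w2
Accessibility: w0Rw0, w0Rw1, w0Rw2, w1Rw1, w1Rw2, w2Rw2
Branch closes: p3 and ~p3 both at w2.
Every branch closes (one shown): valid in S4, hence also in S5 (every theorem of S4 is a theorem of S5).
T-tableau for the negation ~(<><>(p1 | p3) -> <>(p1 | p3)):
1. ~(<><>(p1 | p3) -> <>(p1 | p3)), w0
2. <><>(p1 | p3), w0
3. ~<>(p1 | p3), w0
4. ~(p1 | p3), w0
5. ~p1, w0
6. ~p3, w0
7. <>(p1 | p3), w1
8. ~(p1 | p3), w1
9. ~p1, w1
10. ~p3, w1
11. p1 | p3, w2
12. p3, w2
Accessibility: w0Rw0, w0Rw1, w1Rw1, w1Rw2, w2Rw2
Complete open branch: countermodel on a T-frame, so not valid in T, nor in K (the same frame is also a K-frame).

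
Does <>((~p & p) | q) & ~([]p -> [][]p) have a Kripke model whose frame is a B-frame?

1. <>((~p & p) | q) & ~([]p -> [][]p), w0
2. <>((~p & p) | q), w0   [&-rule on 1]
3. ~([]p -> [][]p), w0   [&-rule on 1]
4. []p, w0   [~->-rule on 3]
5. ~[][]p, w0   [~->-rule on 3]
6. p, w0   [[]-rule on 4 via w0Rw0]
7. (~p & p) | q, w1   [<>-rule on 2: fresh world w1, w0Rw1]
8. p, w1   [[]-rule on 4 via w0Rw1]
9. q, w1   [|-rule on 7 (branches; this branch)]
10. ~[]p, w2   [~[]-rule on 5: fresh world w2, w0Rw2]
11. p, w2   [[]-rule on 4 via w0Rw2]
12. ~p, w3   [~[]-rule on 10: fresh world w3, w2Rw3]
Accessibility: w0Rw0, w0Rw1, w0Rw2, w1Rw0, w1Rw1, w2Rw0, w2Rw2, w2Rw3, w3Rw2, w3Rw3

Satisfiable (open branch found)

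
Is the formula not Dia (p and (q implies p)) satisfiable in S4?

1. not Dia (p and (q implies p)), u
2. not (p and (q implies p)), u
3. not (q implies p), u
4. q, u
5. not p, u
Accessibility: uRu

Yes, satisfiable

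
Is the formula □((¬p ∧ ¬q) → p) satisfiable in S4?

Satisfiable (open branch found)

1. □((¬p ∧ ¬q) → p), 0
2. (¬p ∧ ¬q) → p, 0
3. p, 0
Accessibility: 0R0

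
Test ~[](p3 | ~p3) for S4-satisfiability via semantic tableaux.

1. ~[](p3 | ~p3), w0
2. ~(p3 | ~p3), w1
3. ~p3, w1
4. p3, w1
Accessibility: w0Rw0, w0Rw1, w1Rw1
Branch closes: p3 and ~p3 both at w1.
Every branch closes; the branch above is one of them.

Unsatisfiable (every branch closes)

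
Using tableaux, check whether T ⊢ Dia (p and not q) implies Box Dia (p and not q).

Tableau for the negation not (Dia (p and not q) implies Box Dia (p and not q)):
1. not (Dia (p and not q) implies Box Dia (p and not q)), u
2. Dia (p and not q), u
3. not Box Dia (p and not q), u
4. p and not q, v
5. p, v
6. not q, v
7. not Dia (p and not q), w
8. not (p and not q), w
9. q, w
Accessibility: uRu, uRv, uRw, vRv, wRw
The negation has an open branch (countermodel exists).

Invalid (countermodel exists)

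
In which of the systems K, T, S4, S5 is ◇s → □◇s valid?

S5

S4-tableau for the negation ¬(◇s → □◇s):
1. ¬(◇s → □◇s), 0
2. ◇s, 0
3. ¬□◇s, 0
4. s, 1
5. ¬◇s, 2
6. ¬s, 2
Accessibility: 0R0, 0R1, 0R2, 1R1, 2R2
Complete open branch: countermodel on an S4-frame, so not valid in S4, nor in K, T (the same frame is also a K-frame and a T-frame).
S5-tableau for the negation ¬(◇s → □◇s):
1. ¬(◇s → □◇s), 0
2. ◇s, 0
3. ¬□◇s, 0
4. s, 1
5. ¬◇s, 2
6. ¬s, 0
7. ¬s, 1
Accessibility: 0R0, 0R1, 0R2, 1R0, 1R1, 1R2, 2R0, 2R1, 2R2
Branch closes: s and ¬s both at 1.
Every branch closes (one shown): valid in S5.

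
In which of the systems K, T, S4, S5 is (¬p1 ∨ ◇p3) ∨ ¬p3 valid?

K-tableau for the negation ¬((¬p1 ∨ ◇p3) ∨ ¬p3):
1. ¬((¬p1 ∨ ◇p3) ∨ ¬p3), 0
2. ¬(¬p1 ∨ ◇p3), 0
3. p3, 0
4. p1, 0
5. ¬◇p3, 0
Complete open branch: countermodel on a K-frame, so not valid in K.
T-tableau for the negation ¬((¬p1 ∨ ◇p3) ∨ ¬p3):
1. ¬((¬p1 ∨ ◇p3) ∨ ¬p3), 0
2. ¬(¬p1 ∨ ◇p3), 0
3. p3, 0
4. p1, 0
5. ¬◇p3, 0
6. ¬p3, 0
Accessibility: 0R0
Branch closes: p3 and ¬p3 both at 0.
Every branch closes (one shown): valid in T, hence also in S4, S5 (every theorem of T is a theorem of S4 and S5).

T, S4, S5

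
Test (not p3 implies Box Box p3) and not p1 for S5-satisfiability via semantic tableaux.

1. (not p3 implies Box Box p3) and not p1, u
2. not p3 implies Box Box p3, u
3. not p1, u
4. Box Box p3, u
5. Box p3, u
6. p3, u
Accessibility: uRu

Satisfiable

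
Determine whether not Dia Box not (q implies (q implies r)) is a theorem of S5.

Tableau for the negation Dia Box not (q implies (q implies r)):
1. Dia Box not (q implies (q implies r)), 0
2. Box not (q implies (q implies r)), 1
3. not (q implies (q implies r)), 0
4. q, 0
5. not (q implies r), 0
6. not r, 0
7. not (q implies (q implies r)), 1
8. q, 1
9. not (q implies r), 1
10. not r, 1
Accessibility: 0R0, 0R1, 1R0, 1R1
The negation has an open branch (countermodel exists).

No, not valid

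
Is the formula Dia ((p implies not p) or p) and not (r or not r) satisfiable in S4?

Unsatisfiable (every branch closes)

1. Dia ((p implies not p) or p) and not (r or not r), 0
2. Dia ((p implies not p) or p), 0   [and-rule on 1]
3. not (r or not r), 0   [and-rule on 1]
4. not r, 0   [neg-or-rule on 3]
5. r, 0   [neg-or-rule on 3]
Accessibility: 0R0
Branch closes: r and not r both at 0.
(One branch shown.) All branches close.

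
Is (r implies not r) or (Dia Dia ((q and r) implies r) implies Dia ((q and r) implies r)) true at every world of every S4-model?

Tableau for the negation not ((r implies not r) or (Dia Dia ((q and r) implies r) implies Dia ((q and r) implies r))):
1. not ((r implies not r) or (Dia Dia ((q and r) implies r) implies Dia ((q and r) implies r))), u
2. not (r implies not r), u
3. not (Dia Dia ((q and r) implies r) implies Dia ((q and r) implies r)), u
4. r, u
5. Dia Dia ((q and r) implies r), u
6. not Dia ((q and r) implies r), u
7. not ((q and r) implies r), u
8. q and r, u
9. not r, u
Accessibility: uRu
Branch closes: r and not r both at u.
All branches of the negation close; one closing branch shown above.

Valid in S4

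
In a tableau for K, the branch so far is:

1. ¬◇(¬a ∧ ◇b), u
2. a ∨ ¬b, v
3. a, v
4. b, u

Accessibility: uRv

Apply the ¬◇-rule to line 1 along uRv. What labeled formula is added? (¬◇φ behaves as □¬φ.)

¬◇φ behaves as □¬φ: propagate the negated body to each accessible world.

¬(¬a ∧ ◇b), v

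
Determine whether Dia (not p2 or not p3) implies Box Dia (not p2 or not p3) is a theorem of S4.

Tableau for the negation not (Dia (not p2 or not p3) implies Box Dia (not p2 or not p3)):
1. not (Dia (not p2 or not p3) implies Box Dia (not p2 or not p3)), 0
2. Dia (not p2 or not p3), 0
3. not Box Dia (not p2 or not p3), 0
4. not p2 or not p3, 1
5. not p3, 1
6. not Dia (not p2 or not p3), 2
7. not (not p2 or not p3), 2
8. p2, 2
9. p3, 2
Accessibility: 0R0, 0R1, 0R2, 1R1, 2R2
The negation has an open branch (countermodel exists).

Invalid (countermodel exists)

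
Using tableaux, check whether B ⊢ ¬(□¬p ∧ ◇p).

Tableau for the negation □¬p ∧ ◇p:
1. □¬p ∧ ◇p, u
2. □¬p, u
3. ◇p, u
4. ¬p, u
5. p, v
6. ¬p, v
Accessibility: uRu, uRv, vRu, vRv
Branch closes: p and ¬p both at v.
All branches of the negation close; one closing branch shown above.

Yes, valid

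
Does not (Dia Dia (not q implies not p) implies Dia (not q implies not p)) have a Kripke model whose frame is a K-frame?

1. not (Dia Dia (not q implies not p) implies Dia (not q implies not p)), 0
2. Dia Dia (not q implies not p), 0
3. not Dia (not q implies not p), 0
4. Dia (not q implies not p), 1
5. not (not q implies not p), 1
6. not q, 1
7. p, 1
8. not q implies not p, 2
9. not p, 2
Accessibility: 0R1, 1R2

Satisfiable (open branch found)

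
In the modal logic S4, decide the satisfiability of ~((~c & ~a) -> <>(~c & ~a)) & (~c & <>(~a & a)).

1. ~((~c & ~a) -> <>(~c & ~a)) & (~c & <>(~a & a)), w0
2. ~((~c & ~a) -> <>(~c & ~a)), w0
3. ~c & <>(~a & a), w0
4. ~c & ~a, w0
5. ~<>(~c & ~a), w0
6. ~c, w0
7. <>(~a & a), w0
8. ~a, w0
9. ~(~c & ~a), w0
10. a, w0
Accessibility: w0Rw0
Branch closes: a and ~a both at w0.
(One branch shown.) All branches close.

Unsatisfiable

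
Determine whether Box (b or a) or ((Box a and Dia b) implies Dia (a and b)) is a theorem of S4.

Yes, valid

Tableau for the negation not (Box (b or a) or ((Box a and Dia b) implies Dia (a and b))):
1. not (Box (b or a) or ((Box a and Dia b) implies Dia (a and b))), w0
2. not Box (b or a), w0
3. not ((Box a and Dia b) implies Dia (a and b)), w0
4. Box a and Dia b, w0
5. not Dia (a and b), w0
6. Box a, w0
7. Dia b, w0
8. not (a and b), w0
9. a, w0
10. not b, w0
11. not (b or a), w1
12. not b, w1
13. not a, w1
14. not (a and b), w1
15. a, w1
Accessibility: w0Rw0, w0Rw1, w1Rw1
Branch closes: a and not a both at w1.
Every branch of the negation's tableau closes; the branch above is one of them.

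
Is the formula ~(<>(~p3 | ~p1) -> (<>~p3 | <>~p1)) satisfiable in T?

1. ~(<>(~p3 | ~p1) -> (<>~p3 | <>~p1)), w0
2. <>(~p3 | ~p1), w0
3. ~(<>~p3 | <>~p1), w0
4. ~<>~p3, w0
5. ~<>~p1, w0
6. p3, w0
7. p1, w0
8. ~p3 | ~p1, w1
9. p3, w1
10. p1, w1
11. ~p1, w1
Accessibility: w0Rw0, w0Rw1, w1Rw1
Branch closes: p1 and ~p1 both at w1.
(One branch shown.) All branches close.

No, unsatisfiable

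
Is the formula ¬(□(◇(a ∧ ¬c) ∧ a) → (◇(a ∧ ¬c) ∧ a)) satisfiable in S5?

1. ¬(□(◇(a ∧ ¬c) ∧ a) → (◇(a ∧ ¬c) ∧ a)), 0
2. □(◇(a ∧ ¬c) ∧ a), 0
3. ¬(◇(a ∧ ¬c) ∧ a), 0
4. ◇(a ∧ ¬c) ∧ a, 0
5. ◇(a ∧ ¬c), 0
6. a, 0
7. ¬◇(a ∧ ¬c), 0
8. ¬(a ∧ ¬c), 0
9. c, 0
10. a ∧ ¬c, 1
11. a, 1
12. ¬c, 1
13. ◇(a ∧ ¬c) ∧ a, 1
14. ◇(a ∧ ¬c), 1
15. ¬(a ∧ ¬c), 1
16. c, 1
Accessibility: 0R0, 0R1, 1R0, 1R1
Branch closes: c and ¬c both at 1.
All branches of the tableau close; one closing branch shown above.

Unsatisfiable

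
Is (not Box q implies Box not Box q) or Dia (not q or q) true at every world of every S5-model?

Valid in S5

Tableau for the negation not ((not Box q implies Box not Box q) or Dia (not q or q)):
1. not ((not Box q implies Box not Box q) or Dia (not q or q)), u
2. not (not Box q implies Box not Box q), u
3. not Dia (not q or q), u
4. not Box q, u
5. not Box not Box q, u
6. not (not q or q), u
7. q, u
8. not q, u
Accessibility: uRu
Branch closes: q and not q both at u.
Every branch of the negation's tableau closes; the branch above is one of them.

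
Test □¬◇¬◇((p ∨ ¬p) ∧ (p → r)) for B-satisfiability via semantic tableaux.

Satisfiable (open branch found)

1. □¬◇¬◇((p ∨ ¬p) ∧ (p → r)), 0
2. ¬◇¬◇((p ∨ ¬p) ∧ (p → r)), 0   [□-rule on 1 via 0R0]
3. ◇((p ∨ ¬p) ∧ (p → r)), 0   [¬◇-rule on 2 via 0R0]
4. (p ∨ ¬p) ∧ (p → r), 1   [◇-rule on 3: fresh world 1, 0R1]
5. p ∨ ¬p, 1   [∧-rule on 4]
6. p → r, 1   [∧-rule on 4]
7. ¬◇¬◇((p ∨ ¬p) ∧ (p → r)), 1   [□-rule on 1 via 0R1]
8. ◇((p ∨ ¬p) ∧ (p → r)), 1   [¬◇-rule on 2 via 0R1]
9. ¬p, 1   [∨-rule on 5 (branches; this branch)]
10. r, 1   [→-rule on 6 (branches; this branch)]
11. (p ∨ ¬p) ∧ (p → r), 2   [◇-rule on 8: fresh world 2, 1R2]
12. p ∨ ¬p, 2   [∧-rule on 11]
13. p → r, 2   [∧-rule on 11]
14. ◇((p ∨ ¬p) ∧ (p → r)), 2   [¬◇-rule on 7 via 1R2]
15. ¬p, 2   [∨-rule on 12 (branches; this branch)]
16. r, 2   [→-rule on 13 (branches; this branch)]
17. (p ∨ ¬p) ∧ (p → r), 3   [◇-rule on 14: fresh world 3, 2R3]
18. p ∨ ¬p, 3   [∧-rule on 17]
19. p → r, 3   [∧-rule on 17]
20. ¬p, 3   [∨-rule on 18 (branches; this branch)]
21. r, 3   [→-rule on 19 (branches; this branch)]
Accessibility: 0R0, 0R1, 1R0, 1R1, 1R2, 2R1, 2R2, 2R3, 3R2, 3R3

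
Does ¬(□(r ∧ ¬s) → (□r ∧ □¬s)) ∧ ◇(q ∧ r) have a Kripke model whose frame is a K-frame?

Unsatisfiable

1. ¬(□(r ∧ ¬s) → (□r ∧ □¬s)) ∧ ◇(q ∧ r), 0
2. ¬(□(r ∧ ¬s) → (□r ∧ □¬s)), 0   [∧-rule on 1]
3. ◇(q ∧ r), 0   [∧-rule on 1]
4. □(r ∧ ¬s), 0   [¬→-rule on 2]
5. ¬(□r ∧ □¬s), 0   [¬→-rule on 2]
6. ¬□¬s, 0   [¬∧-rule on 5 (branches; this branch)]
7. q ∧ r, 1   [◇-rule on 3: fresh world 1, 0R1]
8. q, 1   [∧-rule on 7]
9. r, 1   [∧-rule on 7]
10. r ∧ ¬s, 1   [□-rule on 4 via 0R1]
11. ¬s, 1   [∧-rule on 10]
12. s, 2   [¬□-rule on 6: fresh world 2, 0R2]
13. r ∧ ¬s, 2   [□-rule on 4 via 0R2]
14. r, 2   [∧-rule on 13]
15. ¬s, 2   [∧-rule on 13]
Accessibility: 0R1, 0R2
Branch closes: s and ¬s both at 2.
(One branch shown.) All branches close.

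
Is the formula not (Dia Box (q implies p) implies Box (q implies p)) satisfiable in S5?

Unsatisfiable

1. not (Dia Box (q implies p) implies Box (q implies p)), u
2. Dia Box (q implies p), u
3. not Box (q implies p), u
4. Box (q implies p), v
5. q implies p, u
6. q implies p, v
7. p, u
8. p, v
9. not (q implies p), w
10. q, w
11. not p, w
12. q implies p, w
13. p, w
Accessibility: uRu, uRv, uRw, vRu, vRv, vRw, wRu, wRv, wRw
Branch closes: p and not p both at w.
(One branch shown.) All branches close.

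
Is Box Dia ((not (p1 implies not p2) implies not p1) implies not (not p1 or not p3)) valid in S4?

Invalid (countermodel exists)

Tableau for the negation not Box Dia ((not (p1 implies not p2) implies not p1) implies not (not p1 or not p3)):
1. not Box Dia ((not (p1 implies not p2) implies not p1) implies not (not p1 or not p3)), 0
2. not Dia ((not (p1 implies not p2) implies not p1) implies not (not p1 or not p3)), 1
3. not ((not (p1 implies not p2) implies not p1) implies not (not p1 or not p3)), 1
4. not (p1 implies not p2) implies not p1, 1
5. not p1 or not p3, 1
6. not p1, 1
7. not p3, 1
Accessibility: 0R0, 0R1, 1R1
The negation has an open branch (countermodel exists).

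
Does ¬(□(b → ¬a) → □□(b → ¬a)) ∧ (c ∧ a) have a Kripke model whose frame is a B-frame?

Satisfiable

1. ¬(□(b → ¬a) → □□(b → ¬a)) ∧ (c ∧ a), 0
2. ¬(□(b → ¬a) → □□(b → ¬a)), 0   [∧-rule on 1]
3. c ∧ a, 0   [∧-rule on 1]
4. □(b → ¬a), 0   [¬→-rule on 2]
5. ¬□□(b → ¬a), 0   [¬→-rule on 2]
6. c, 0   [∧-rule on 3]
7. a, 0   [∧-rule on 3]
8. b → ¬a, 0   [□-rule on 4 via 0R0]
9. ¬b, 0   [→-rule on 8 (branches; this branch)]
10. ¬□(b → ¬a), 1   [¬□-rule on 5: fresh world 1, 0R1]
11. b → ¬a, 1   [□-rule on 4 via 0R1]
12. ¬a, 1   [→-rule on 11 (branches; this branch)]
13. ¬(b → ¬a), 2   [¬□-rule on 10: fresh world 2, 1R2]
14. b, 2   [¬→-rule on 13]
15. a, 2   [¬→-rule on 13]
Accessibility: 0R0, 0R1, 1R0, 1R1, 1R2, 2R1, 2R2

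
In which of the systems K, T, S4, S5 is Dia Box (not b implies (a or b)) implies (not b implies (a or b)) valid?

S4-tableau for the negation not (Dia Box (not b implies (a or b)) implies (not b implies (a or b))):
1. not (Dia Box (not b implies (a or b)) implies (not b implies (a or b))), 0
2. Dia Box (not b implies (a or b)), 0
3. not (not b implies (a or b)), 0
4. not b, 0
5. not (a or b), 0
6. not a, 0
7. Box (not b implies (a or b)), 1
8. not b implies (a or b), 1
9. a or b, 1
10. b, 1
Accessibility: 0R0, 0R1, 1R1
Complete open branch: countermodel on an S4-frame, so not valid in S4, nor in K, T (the same frame is also a K-frame and a T-frame).
S5-tableau for the negation not (Dia Box (not b implies (a or b)) implies (not b implies (a or b))):
1. not (Dia Box (not b implies (a or b)) implies (not b implies (a or b))), 0
2. Dia Box (not b implies (a or b)), 0
3. not (not b implies (a or b)), 0
4. not b, 0
5. not (a or b), 0
6. not a, 0
7. Box (not b implies (a or b)), 1
8. not b implies (a or b), 0
9. not b implies (a or b), 1
10. a or b, 0
11. a or b, 1
12. b, 0
Accessibility: 0R0, 0R1, 1R0, 1R1
Branch closes: b and not b both at 0.
Every branch closes (one shown): valid in S5.

S5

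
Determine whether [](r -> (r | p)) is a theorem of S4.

Valid in S4

Tableau for the negation ~[](r -> (r | p)):
1. ~[](r -> (r | p)), w0
2. ~(r -> (r | p)), w1
3. r, w1
4. ~(r | p), w1
5. ~r, w1
6. ~p, w1
Accessibility: w0Rw0, w0Rw1, w1Rw1
Branch closes: r and ~r both at w1.
All branches of the negation close; one closing branch shown above.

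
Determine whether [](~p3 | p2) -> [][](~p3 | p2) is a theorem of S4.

Tableau for the negation ~([](~p3 | p2) -> [][](~p3 | p2)):
1. ~([](~p3 | p2) -> [][](~p3 | p2)), u
2. [](~p3 | p2), u
3. ~[][](~p3 | p2), u
4. ~p3 | p2, u
5. p2, u
6. ~[](~p3 | p2), v
7. ~p3 | p2, v
8. p2, v
9. ~(~p3 | p2), w
10. p3, w
11. ~p2, w
12. ~p3 | p2, w
13. p2, w
Accessibility: uRu, uRv, uRw, vRv, vRw, wRw
Branch closes: p2 and ~p2 both at w.
All branches of the negation close; one closing branch shown above.

Yes, valid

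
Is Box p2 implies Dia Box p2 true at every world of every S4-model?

Yes, valid

Tableau for the negation not (Box p2 implies Dia Box p2):
1. not (Box p2 implies Dia Box p2), u
2. Box p2, u
3. not Dia Box p2, u
4. p2, u
5. not Box p2, u
6. not p2, v
7. p2, v
Accessibility: uRu, uRv, vRv
Branch closes: p2 and not p2 both at v.
All branches of the negation close; one closing branch shown above.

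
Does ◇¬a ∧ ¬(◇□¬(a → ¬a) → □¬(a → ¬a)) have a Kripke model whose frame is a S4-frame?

1. ◇¬a ∧ ¬(◇□¬(a → ¬a) → □¬(a → ¬a)), w0
2. ◇¬a, w0
3. ¬(◇□¬(a → ¬a) → □¬(a → ¬a)), w0
4. ◇□¬(a → ¬a), w0
5. ¬□¬(a → ¬a), w0
6. ¬a, w1
7. □¬(a → ¬a), w2
8. ¬(a → ¬a), w2
9. a, w2
10. a → ¬a, w3
11. ¬a, w3
Accessibility: w0Rw0, w0Rw1, w0Rw2, w0Rw3, w1Rw1, w2Rw2, w3Rw3

Satisfiable (open branch found)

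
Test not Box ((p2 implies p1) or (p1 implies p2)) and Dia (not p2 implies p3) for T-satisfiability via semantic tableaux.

1. not Box ((p2 implies p1) or (p1 implies p2)) and Dia (not p2 implies p3), u
2. not Box ((p2 implies p1) or (p1 implies p2)), u
3. Dia (not p2 implies p3), u
4. not ((p2 implies p1) or (p1 implies p2)), v
5. not (p2 implies p1), v
6. not (p1 implies p2), v
7. p2, v
8. not p1, v
9. p1, v
10. not p2, v
Accessibility: uRu, uRv, vRv
Branch closes: p1 and not p1 both at v.
All branches of the tableau close; one closing branch shown above.

No, unsatisfiable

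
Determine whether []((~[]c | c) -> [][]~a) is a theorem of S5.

Tableau for the negation ~[]((~[]c | c) -> [][]~a):
1. ~[]((~[]c | c) -> [][]~a), u
2. ~((~[]c | c) -> [][]~a), v   [~[]-rule on 1: fresh world v, uRv]
3. ~[]c | c, v   [~->-rule on 2]
4. ~[][]~a, v   [~->-rule on 2]
5. c, v   [|-rule on 3 (branches; this branch)]
6. ~[]~a, w   [~[]-rule on 4: fresh world w, vRw]
7. a, x   [~[]-rule on 6: fresh world x, wRx]
Accessibility: uRu, uRv, uRw, uRx, vRu, vRv, vRw, vRx, wRu, wRv, wRw, wRx, xRu, xRv, xRw, xRx
The negation has an open branch (countermodel exists).

No, not valid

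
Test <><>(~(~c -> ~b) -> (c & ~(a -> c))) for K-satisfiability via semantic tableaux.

Satisfiable

1. <><>(~(~c -> ~b) -> (c & ~(a -> c))), 0
2. <>(~(~c -> ~b) -> (c & ~(a -> c))), 1
3. ~(~c -> ~b) -> (c & ~(a -> c)), 2
4. ~c -> ~b, 2
5. ~b, 2
Accessibility: 0R1, 1R2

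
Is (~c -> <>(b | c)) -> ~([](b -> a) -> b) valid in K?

Tableau for the negation ~((~c -> <>(b | c)) -> ~([](b -> a) -> b)):
1. ~((~c -> <>(b | c)) -> ~([](b -> a) -> b)), w0
2. ~c -> <>(b | c), w0
3. [](b -> a) -> b, w0
4. <>(b | c), w0
5. b, w0
6. b | c, w1
7. c, w1
Accessibility: w0Rw1
The negation has an open branch (countermodel exists).

Invalid (countermodel exists)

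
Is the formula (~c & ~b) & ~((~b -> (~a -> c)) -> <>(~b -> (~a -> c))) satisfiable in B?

1. (~c & ~b) & ~((~b -> (~a -> c)) -> <>(~b -> (~a -> c))), w0
2. ~c & ~b, w0   [&-rule on 1]
3. ~((~b -> (~a -> c)) -> <>(~b -> (~a -> c))), w0   [&-rule on 1]
4. ~c, w0   [&-rule on 2]
5. ~b, w0   [&-rule on 2]
6. ~b -> (~a -> c), w0   [~->-rule on 3]
7. ~<>(~b -> (~a -> c)), w0   [~->-rule on 3]
8. ~(~b -> (~a -> c)), w0   [~<>-rule on 7 via w0Rw0]
9. ~(~a -> c), w0   [~->-rule on 8]
10. ~a, w0   [~->-rule on 9]
11. ~a -> c, w0   [->-rule on 6 (branches; this branch)]
12. c, w0   [->-rule on 11 (branches; this branch)]
Accessibility: w0Rw0
Branch closes: c and ~c both at w0.
Every branch closes; the branch above is one of them.

Unsatisfiable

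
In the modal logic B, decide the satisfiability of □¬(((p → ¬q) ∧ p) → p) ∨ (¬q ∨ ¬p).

Satisfiable

1. □¬(((p → ¬q) ∧ p) → p) ∨ (¬q ∨ ¬p), w0
2. ¬q ∨ ¬p, w0
3. ¬p, w0
Accessibility: w0Rw0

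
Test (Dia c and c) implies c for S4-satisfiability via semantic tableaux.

1. (Dia c and c) implies c, w0
2. c, w0
Accessibility: w0Rw0

Satisfiable (open branch found)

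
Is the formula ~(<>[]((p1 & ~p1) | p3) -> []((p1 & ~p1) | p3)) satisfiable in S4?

Yes, satisfiable

1. ~(<>[]((p1 & ~p1) | p3) -> []((p1 & ~p1) | p3)), 0
2. <>[]((p1 & ~p1) | p3), 0   [~->-rule on 1]
3. ~[]((p1 & ~p1) | p3), 0   [~->-rule on 1]
4. []((p1 & ~p1) | p3), 1   [<>-rule on 2: fresh world 1, 0R1]
5. (p1 & ~p1) | p3, 1   [[]-rule on 4 via 1R1]
6. p3, 1   [|-rule on 5 (branches; this branch)]
7. ~((p1 & ~p1) | p3), 2   [~[]-rule on 3: fresh world 2, 0R2]
8. ~(p1 & ~p1), 2   [~|-rule on 7]
9. ~p3, 2   [~|-rule on 7]
10. p1, 2   [~&-rule on 8 (branches; this branch)]
Accessibility: 0R0, 0R1, 0R2, 1R1, 2R2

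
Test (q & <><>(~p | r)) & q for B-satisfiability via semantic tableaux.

Satisfiable

1. (q & <><>(~p | r)) & q, 0
2. q & <><>(~p | r), 0
3. q, 0
4. <><>(~p | r), 0
5. <>(~p | r), 1
6. ~p | r, 2
7. r, 2
Accessibility: 0R0, 0R1, 1R0, 1R1, 1R2, 2R1, 2R2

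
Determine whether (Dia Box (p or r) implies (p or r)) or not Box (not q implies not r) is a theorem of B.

Tableau for the negation not ((Dia Box (p or r) implies (p or r)) or not Box (not q implies not r)):
1. not ((Dia Box (p or r) implies (p or r)) or not Box (not q implies not r)), w0
2. not (Dia Box (p or r) implies (p or r)), w0
3. Box (not q implies not r), w0
4. Dia Box (p or r), w0
5. not (p or r), w0
6. not p, w0
7. not r, w0
8. not q implies not r, w0
9. Box (p or r), w1
10. not q implies not r, w1
11. p or r, w0
12. p or r, w1
13. not r, w1
14. r, w0
Accessibility: w0Rw0, w0Rw1, w1Rw0, w1Rw1
Branch closes: r and not r both at w0.
All branches of the negation close; one closing branch shown above.

Valid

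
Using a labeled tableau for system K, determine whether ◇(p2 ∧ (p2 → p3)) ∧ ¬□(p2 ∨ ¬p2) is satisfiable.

1. ◇(p2 ∧ (p2 → p3)) ∧ ¬□(p2 ∨ ¬p2), w0
2. ◇(p2 ∧ (p2 → p3)), w0
3. ¬□(p2 ∨ ¬p2), w0
4. p2 ∧ (p2 → p3), w1
5. p2, w1
6. p2 → p3, w1
7. p3, w1
8. ¬(p2 ∨ ¬p2), w2
9. ¬p2, w2
10. p2, w2
Accessibility: w0Rw1, w0Rw2
Branch closes: p2 and ¬p2 both at w2.
Every branch closes; the branch above is one of them.

No, unsatisfiable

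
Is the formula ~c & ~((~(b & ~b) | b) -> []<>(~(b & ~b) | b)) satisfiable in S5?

No, unsatisfiable

1. ~c & ~((~(b & ~b) | b) -> []<>(~(b & ~b) | b)), 0
2. ~c, 0
3. ~((~(b & ~b) | b) -> []<>(~(b & ~b) | b)), 0
4. ~(b & ~b) | b, 0
5. ~[]<>(~(b & ~b) | b), 0
6. ~(b & ~b), 0
7. ~b, 0
8. ~<>(~(b & ~b) | b), 1
9. ~(~(b & ~b) | b), 0
10. b & ~b, 0
11. b, 0
Accessibility: 0R0, 0R1, 1R0, 1R1
Branch closes: b and ~b both at 0.
(One branch shown.) All branches close.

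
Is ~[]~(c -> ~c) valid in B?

Tableau for the negation []~(c -> ~c):
1. []~(c -> ~c), w0
2. ~(c -> ~c), w0   [[]-rule on 1 via w0Rw0]
3. c, w0   [~->-rule on 2]
Accessibility: w0Rw0
The negation has an open branch (countermodel exists).

Not valid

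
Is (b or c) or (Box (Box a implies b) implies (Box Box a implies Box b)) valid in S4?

Tableau for the negation not ((b or c) or (Box (Box a implies b) implies (Box Box a implies Box b))):
1. not ((b or c) or (Box (Box a implies b) implies (Box Box a implies Box b))), 0
2. not (b or c), 0
3. not (Box (Box a implies b) implies (Box Box a implies Box b)), 0
4. not b, 0
5. not c, 0
6. Box (Box a implies b), 0
7. not (Box Box a implies Box b), 0
8. Box Box a, 0
9. not Box b, 0
10. Box a implies b, 0
11. Box a, 0
12. a, 0
13. not Box a, 0
14. not b, 1
15. Box a implies b, 1
16. Box a, 1
17. a, 1
18. not Box a, 1
19. not a, 2
20. Box a implies b, 2
21. Box a, 2
22. a, 2
Accessibility: 0R0, 0R1, 0R2, 1R1, 2R2
Branch closes: a and not a both at 2.
All branches of the negation close; one closing branch shown above.

Valid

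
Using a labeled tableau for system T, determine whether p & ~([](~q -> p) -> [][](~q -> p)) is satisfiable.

1. p & ~([](~q -> p) -> [][](~q -> p)), w0
2. p, w0   [&-rule on 1]
3. ~([](~q -> p) -> [][](~q -> p)), w0   [&-rule on 1]
4. [](~q -> p), w0   [~->-rule on 3]
5. ~[][](~q -> p), w0   [~->-rule on 3]
6. ~q -> p, w0   [[]-rule on 4 via w0Rw0]
7. ~[](~q -> p), w1   [~[]-rule on 5: fresh world w1, w0Rw1]
8. ~q -> p, w1   [[]-rule on 4 via w0Rw1]
9. p, w1   [->-rule on 8 (branches; this branch)]
10. ~(~q -> p), w2   [~[]-rule on 7: fresh world w2, w1Rw2]
11. ~q, w2   [~->-rule on 10]
12. ~p, w2   [~->-rule on 10]
Accessibility: w0Rw0, w0Rw1, w1Rw1, w1Rw2, w2Rw2

Satisfiable (open branch found)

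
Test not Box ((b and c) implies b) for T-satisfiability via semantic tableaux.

1. not Box ((b and c) implies b), w0
2. not ((b and c) implies b), w1
3. b and c, w1
4. not b, w1
5. b, w1
6. c, w1
Accessibility: w0Rw0, w0Rw1, w1Rw1
Branch closes: b and not b both at w1.
Every branch closes; the branch above is one of them.

No, unsatisfiable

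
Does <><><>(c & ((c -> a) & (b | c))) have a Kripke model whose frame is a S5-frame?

Yes, satisfiable

1. <><><>(c & ((c -> a) & (b | c))), u
2. <><>(c & ((c -> a) & (b | c))), v
3. <>(c & ((c -> a) & (b | c))), w
4. c & ((c -> a) & (b | c)), x
5. c, x
6. (c -> a) & (b | c), x
7. c -> a, x
8. b | c, x
9. a, x
Accessibility: uRu, uRv, uRw, uRx, vRu, vRv, vRw, vRx, wRu, wRv, wRw, wRx, xRu, xRv, xRw, xRx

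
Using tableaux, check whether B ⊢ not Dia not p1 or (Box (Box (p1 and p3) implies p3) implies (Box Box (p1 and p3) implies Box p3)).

Yes, valid

Tableau for the negation not (not Dia not p1 or (Box (Box (p1 and p3) implies p3) implies (Box Box (p1 and p3) implies Box p3))):
1. not (not Dia not p1 or (Box (Box (p1 and p3) implies p3) implies (Box Box (p1 and p3) implies Box p3))), u
2. Dia not p1, u   [neg-or-rule on 1]
3. not (Box (Box (p1 and p3) implies p3) implies (Box Box (p1 and p3) implies Box p3)), u   [neg-or-rule on 1]
4. Box (Box (p1 and p3) implies p3), u   [neg-implies-rule on 3]
5. not (Box Box (p1 and p3) implies Box p3), u   [neg-implies-rule on 3]
6. Box Box (p1 and p3), u   [neg-implies-rule on 5]
7. not Box p3, u   [neg-implies-rule on 5]
8. Box (p1 and p3) implies p3, u   [Box-rule on 4 via uRu]
9. Box (p1 and p3), u   [Box-rule on 6 via uRu]
10. p1 and p3, u   [Box-rule on 9 via uRu]
11. p1, u   [and-rule on 10]
12. p3, u   [and-rule on 10]
13. not p1, v   [Dia-rule on 2: fresh world v, uRv]
14. Box (p1 and p3) implies p3, v   [Box-rule on 4 via uRv]
15. Box (p1 and p3), v   [Box-rule on 6 via uRv]
16. p1 and p3, v   [Box-rule on 9 via uRv]
17. p1, v   [and-rule on 16]
18. p3, v   [and-rule on 16]
Accessibility: uRu, uRv, vRu, vRv
Branch closes: p1 and not p1 both at v.
Every branch of the negation's tableau closes; the branch above is one of them.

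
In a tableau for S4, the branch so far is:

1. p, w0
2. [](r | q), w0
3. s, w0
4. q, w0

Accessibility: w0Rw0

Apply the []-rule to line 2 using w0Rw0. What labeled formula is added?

r | q, w0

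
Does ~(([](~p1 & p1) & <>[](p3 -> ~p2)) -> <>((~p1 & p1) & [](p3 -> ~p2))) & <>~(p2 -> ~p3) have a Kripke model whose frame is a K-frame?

1. ~(([](~p1 & p1) & <>[](p3 -> ~p2)) -> <>((~p1 & p1) & [](p3 -> ~p2))) & <>~(p2 -> ~p3), w0
2. ~(([](~p1 & p1) & <>[](p3 -> ~p2)) -> <>((~p1 & p1) & [](p3 -> ~p2))), w0
3. <>~(p2 -> ~p3), w0
4. [](~p1 & p1) & <>[](p3 -> ~p2), w0
5. ~<>((~p1 & p1) & [](p3 -> ~p2)), w0
6. [](~p1 & p1), w0
7. <>[](p3 -> ~p2), w0
8. ~(p2 -> ~p3), w1
9. p2, w1
10. p3, w1
11. ~((~p1 & p1) & [](p3 -> ~p2)), w1
12. ~p1 & p1, w1
13. ~p1, w1
14. p1, w1
Accessibility: w0Rw1
Branch closes: p1 and ~p1 both at w1.
Every branch closes; the branch above is one of them.

No, unsatisfiable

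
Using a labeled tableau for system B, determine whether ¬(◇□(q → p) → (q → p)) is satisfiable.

Unsatisfiable

1. ¬(◇□(q → p) → (q → p)), w0
2. ◇□(q → p), w0   [¬→-rule on 1]
3. ¬(q → p), w0   [¬→-rule on 1]
4. q, w0   [¬→-rule on 3]
5. ¬p, w0   [¬→-rule on 3]
6. □(q → p), w1   [◇-rule on 2: fresh world w1, w0Rw1]
7. q → p, w0   [□-rule on 6 via w1Rw0]
8. q → p, w1   [□-rule on 6 via w1Rw1]
9. p, w0   [→-rule on 7 (branches; this branch)]
Accessibility: w0Rw0, w0Rw1, w1Rw0, w1Rw1
Branch closes: p and ¬p both at w0.
Every branch closes; the branch above is one of them.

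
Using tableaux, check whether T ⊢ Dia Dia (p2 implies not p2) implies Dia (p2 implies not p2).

Invalid (countermodel exists)

Tableau for the negation not (Dia Dia (p2 implies not p2) implies Dia (p2 implies not p2)):
1. not (Dia Dia (p2 implies not p2) implies Dia (p2 implies not p2)), 0
2. Dia Dia (p2 implies not p2), 0   [neg-implies-rule on 1]
3. not Dia (p2 implies not p2), 0   [neg-implies-rule on 1]
4. not (p2 implies not p2), 0   [neg-Dia-rule on 3 via 0R0]
5. p2, 0   [neg-implies-rule on 4]
6. Dia (p2 implies not p2), 1   [Dia-rule on 2: fresh world 1, 0R1]
7. not (p2 implies not p2), 1   [neg-Dia-rule on 3 via 0R1]
8. p2, 1   [neg-implies-rule on 7]
9. p2 implies not p2, 2   [Dia-rule on 6: fresh world 2, 1R2]
10. not p2, 2   [implies-rule on 9 (branches; this branch)]
Accessibility: 0R0, 0R1, 1R1, 1R2, 2R2
The negation has an open branch (countermodel exists).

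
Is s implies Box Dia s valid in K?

Tableau for the negation not (s implies Box Dia s):
1. not (s implies Box Dia s), 0
2. s, 0
3. not Box Dia s, 0
4. not Dia s, 1
Accessibility: 0R1
The negation has an open branch (countermodel exists).

Invalid (countermodel exists)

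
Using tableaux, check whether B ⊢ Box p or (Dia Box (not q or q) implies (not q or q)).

Tableau for the negation not (Box p or (Dia Box (not q or q) implies (not q or q))):
1. not (Box p or (Dia Box (not q or q) implies (not q or q))), 0
2. not Box p, 0
3. not (Dia Box (not q or q) implies (not q or q)), 0
4. Dia Box (not q or q), 0
5. not (not q or q), 0
6. q, 0
7. not q, 0
Accessibility: 0R0
Branch closes: q and not q both at 0.
All branches of the negation close; one closing branch shown above.

Yes, valid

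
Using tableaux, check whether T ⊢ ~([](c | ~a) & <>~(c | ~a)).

Valid in T

Tableau for the negation [](c | ~a) & <>~(c | ~a):
1. [](c | ~a) & <>~(c | ~a), w0
2. [](c | ~a), w0   [&-rule on 1]
3. <>~(c | ~a), w0   [&-rule on 1]
4. c | ~a, w0   [[]-rule on 2 via w0Rw0]
5. ~a, w0   [|-rule on 4 (branches; this branch)]
6. ~(c | ~a), w1   [<>-rule on 3: fresh world w1, w0Rw1]
7. ~c, w1   [~|-rule on 6]
8. a, w1   [~|-rule on 6]
9. c | ~a, w1   [[]-rule on 2 via w0Rw1]
10. ~a, w1   [|-rule on 9 (branches; this branch)]
Accessibility: w0Rw0, w0Rw1, w1Rw1
Branch closes: a and ~a both at w1.
All branches of the negation close; one closing branch shown above.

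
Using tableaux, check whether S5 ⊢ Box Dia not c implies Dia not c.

Tableau for the negation not (Box Dia not c implies Dia not c):
1. not (Box Dia not c implies Dia not c), u
2. Box Dia not c, u
3. not Dia not c, u
4. Dia not c, u
5. c, u
6. not c, v
7. Dia not c, v
8. c, v
Accessibility: uRu, uRv, vRu, vRv
Branch closes: c and not c both at v.
Every branch of the negation's tableau closes; the branch above is one of them.

Valid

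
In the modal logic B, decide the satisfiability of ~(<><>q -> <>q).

Yes, satisfiable

1. ~(<><>q -> <>q), 0
2. <><>q, 0   [~->-rule on 1]
3. ~<>q, 0   [~->-rule on 1]
4. ~q, 0   [~<>-rule on 3 via 0R0]
5. <>q, 1   [<>-rule on 2: fresh world 1, 0R1]
6. ~q, 1   [~<>-rule on 3 via 0R1]
7. q, 2   [<>-rule on 5: fresh world 2, 1R2]
Accessibility: 0R0, 0R1, 1R0, 1R1, 1R2, 2R1, 2R2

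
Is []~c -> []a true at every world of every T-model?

No, not valid

Tableau for the negation ~([]~c -> []a):
1. ~([]~c -> []a), u
2. []~c, u
3. ~[]a, u
4. ~c, u
5. ~a, v
6. ~c, v
Accessibility: uRu, uRv, vRv
The negation has an open branch (countermodel exists).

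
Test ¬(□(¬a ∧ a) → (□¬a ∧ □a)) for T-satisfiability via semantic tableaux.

1. ¬(□(¬a ∧ a) → (□¬a ∧ □a)), u
2. □(¬a ∧ a), u
3. ¬(□¬a ∧ □a), u
4. ¬a ∧ a, u
5. ¬a, u
6. a, u
Accessibility: uRu
Branch closes: a and ¬a both at u.
Every branch closes; the branch above is one of them.

Unsatisfiable (every branch closes)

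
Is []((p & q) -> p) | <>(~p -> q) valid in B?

Tableau for the negation ~([]((p & q) -> p) | <>(~p -> q)):
1. ~([]((p & q) -> p) | <>(~p -> q)), w0
2. ~[]((p & q) -> p), w0
3. ~<>(~p -> q), w0
4. ~(~p -> q), w0
5. ~p, w0
6. ~q, w0
7. ~((p & q) -> p), w1
8. p & q, w1
9. ~p, w1
10. p, w1
11. q, w1
Accessibility: w0Rw0, w0Rw1, w1Rw0, w1Rw1
Branch closes: p and ~p both at w1.
All branches of the negation close; one closing branch shown above.

Valid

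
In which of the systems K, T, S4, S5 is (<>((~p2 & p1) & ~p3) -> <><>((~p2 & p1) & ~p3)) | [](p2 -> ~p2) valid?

T-tableau for the negation ~((<>((~p2 & p1) & ~p3) -> <><>((~p2 & p1) & ~p3)) | [](p2 -> ~p2)):
1. ~((<>((~p2 & p1) & ~p3) -> <><>((~p2 & p1) & ~p3)) | [](p2 -> ~p2)), u
2. ~(<>((~p2 & p1) & ~p3) -> <><>((~p2 & p1) & ~p3)), u   [~|-rule on 1]
3. ~[](p2 -> ~p2), u   [~|-rule on 1]
4. <>((~p2 & p1) & ~p3), u   [~->-rule on 2]
5. ~<><>((~p2 & p1) & ~p3), u   [~->-rule on 2]
6. ~<>((~p2 & p1) & ~p3), u   [~<>-rule on 5 via uRu]
7. ~((~p2 & p1) & ~p3), u   [~<>-rule on 6 via uRu]
8. ~(~p2 & p1), u   [~&-rule on 7 (branches; this branch)]
9. ~p1, u   [~&-rule on 8 (branches; this branch)]
10. ~(p2 -> ~p2), v   [~[]-rule on 3: fresh world v, uRv]
11. p2, v   [~->-rule on 10]
12. ~<>((~p2 & p1) & ~p3), v   [~<>-rule on 5 via uRv]
13. ~((~p2 & p1) & ~p3), v   [~<>-rule on 6 via uRv]
14. ~(~p2 & p1), v   [~&-rule on 13 (branches; this branch)]
15. ~p1, v   [~&-rule on 14 (branches; this branch)]
16. (~p2 & p1) & ~p3, w   [<>-rule on 4: fresh world w, uRw]
17. ~p2 & p1, w   [&-rule on 16]
18. ~p3, w   [&-rule on 16]
19. ~p2, w   [&-rule on 17]
20. p1, w   [&-rule on 17]
21. ~<>((~p2 & p1) & ~p3), w   [~<>-rule on 5 via uRw]
22. ~((~p2 & p1) & ~p3), w   [~<>-rule on 6 via uRw]
23. ~(~p2 & p1), w   [~&-rule on 22 (branches; this branch)]
24. ~p1, w   [~&-rule on 23 (branches; this branch)]
Accessibility: uRu, uRv, uRw, vRv, wRw
Branch closes: p1 and ~p1 both at w.
Every branch closes (one shown): valid in T, hence also in S4, S5 (every theorem of T is a theorem of S4 and S5).
K-tableau for the negation ~((<>((~p2 & p1) & ~p3) -> <><>((~p2 & p1) & ~p3)) | [](p2 -> ~p2)):
1. ~((<>((~p2 & p1) & ~p3) -> <><>((~p2 & p1) & ~p3)) | [](p2 -> ~p2)), u
2. ~(<>((~p2 & p1) & ~p3) -> <><>((~p2 & p1) & ~p3)), u   [~|-rule on 1]
3. ~[](p2 -> ~p2), u   [~|-rule on 1]
4. <>((~p2 & p1) & ~p3), u   [~->-rule on 2]
5. ~<><>((~p2 & p1) & ~p3), u   [~->-rule on 2]
6. ~(p2 -> ~p2), v   [~[]-rule on 3: fresh world v, uRv]
7. p2, v   [~->-rule on 6]
8. ~<>((~p2 & p1) & ~p3), v   [~<>-rule on 5 via uRv]
9. (~p2 & p1) & ~p3, w   [<>-rule on 4: fresh world w, uRw]
10. ~p2 & p1, w   [&-rule on 9]
11. ~p3, w   [&-rule on 9]
12. ~p2, w   [&-rule on 10]
13. p1, w   [&-rule on 10]
14. ~<>((~p2 & p1) & ~p3), w   [~<>-rule on 5 via uRw]
Accessibility: uRv, uRw
Complete open branch: countermodel on a K-frame, so not valid in K.

T, S4, S5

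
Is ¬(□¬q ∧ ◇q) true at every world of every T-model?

Tableau for the negation □¬q ∧ ◇q:
1. □¬q ∧ ◇q, 0
2. □¬q, 0   [∧-rule on 1]
3. ◇q, 0   [∧-rule on 1]
4. ¬q, 0   [□-rule on 2 via 0R0]
5. q, 1   [◇-rule on 3: fresh world 1, 0R1]
6. ¬q, 1   [□-rule on 2 via 0R1]
Accessibility: 0R0, 0R1, 1R1
Branch closes: q and ¬q both at 1.
All branches of the negation close; one closing branch shown above.

Yes, valid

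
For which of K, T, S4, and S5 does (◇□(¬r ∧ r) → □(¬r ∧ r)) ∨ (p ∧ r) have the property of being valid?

T, S4, S5

T-tableau for the negation ¬((◇□(¬r ∧ r) → □(¬r ∧ r)) ∨ (p ∧ r)):
1. ¬((◇□(¬r ∧ r) → □(¬r ∧ r)) ∨ (p ∧ r)), u
2. ¬(◇□(¬r ∧ r) → □(¬r ∧ r)), u   [¬∨-rule on 1]
3. ¬(p ∧ r), u   [¬∨-rule on 1]
4. ◇□(¬r ∧ r), u   [¬→-rule on 2]
5. ¬□(¬r ∧ r), u   [¬→-rule on 2]
6. ¬r, u   [¬∧-rule on 3 (branches; this branch)]
7. □(¬r ∧ r), v   [◇-rule on 4: fresh world v, uRv]
8. ¬r ∧ r, v   [□-rule on 7 via vRv]
9. ¬r, v   [∧-rule on 8]
10. r, v   [∧-rule on 8]
Accessibility: uRu, uRv, vRv
Branch closes: r and ¬r both at v.
Every branch closes (one shown): valid in T, hence also in S4, S5 (every theorem of T is a theorem of S4 and S5).
K-tableau for the negation ¬((◇□(¬r ∧ r) → □(¬r ∧ r)) ∨ (p ∧ r)):
1. ¬((◇□(¬r ∧ r) → □(¬r ∧ r)) ∨ (p ∧ r)), u
2. ¬(◇□(¬r ∧ r) → □(¬r ∧ r)), u   [¬∨-rule on 1]
3. ¬(p ∧ r), u   [¬∨-rule on 1]
4. ◇□(¬r ∧ r), u   [¬→-rule on 2]
5. ¬□(¬r ∧ r), u   [¬→-rule on 2]
6. ¬r, u   [¬∧-rule on 3 (branches; this branch)]
7. □(¬r ∧ r), v   [◇-rule on 4: fresh world v, uRv]
8. ¬(¬r ∧ r), w   [¬□-rule on 5: fresh world w, uRw]
9. ¬r, w   [¬∧-rule on 8 (branches; this branch)]
Accessibility: uRv, uRw
Complete open branch: countermodel on a K-frame, so not valid in K.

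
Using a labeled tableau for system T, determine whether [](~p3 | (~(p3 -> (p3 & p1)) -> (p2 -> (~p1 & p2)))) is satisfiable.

Satisfiable

1. [](~p3 | (~(p3 -> (p3 & p1)) -> (p2 -> (~p1 & p2)))), u
2. ~p3 | (~(p3 -> (p3 & p1)) -> (p2 -> (~p1 & p2))), u
3. ~(p3 -> (p3 & p1)) -> (p2 -> (~p1 & p2)), u
4. p2 -> (~p1 & p2), u
5. ~p1 & p2, u
6. ~p1, u
7. p2, u
Accessibility: uRu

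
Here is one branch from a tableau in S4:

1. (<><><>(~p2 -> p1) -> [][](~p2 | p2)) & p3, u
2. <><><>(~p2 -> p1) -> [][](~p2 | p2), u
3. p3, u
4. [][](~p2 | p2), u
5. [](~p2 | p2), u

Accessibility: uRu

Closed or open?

No, open

No world carries both an atom and its negation.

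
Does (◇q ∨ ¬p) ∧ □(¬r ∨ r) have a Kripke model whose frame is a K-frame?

Satisfiable (open branch found)

1. (◇q ∨ ¬p) ∧ □(¬r ∨ r), u
2. ◇q ∨ ¬p, u
3. □(¬r ∨ r), u
4. ¬p, u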